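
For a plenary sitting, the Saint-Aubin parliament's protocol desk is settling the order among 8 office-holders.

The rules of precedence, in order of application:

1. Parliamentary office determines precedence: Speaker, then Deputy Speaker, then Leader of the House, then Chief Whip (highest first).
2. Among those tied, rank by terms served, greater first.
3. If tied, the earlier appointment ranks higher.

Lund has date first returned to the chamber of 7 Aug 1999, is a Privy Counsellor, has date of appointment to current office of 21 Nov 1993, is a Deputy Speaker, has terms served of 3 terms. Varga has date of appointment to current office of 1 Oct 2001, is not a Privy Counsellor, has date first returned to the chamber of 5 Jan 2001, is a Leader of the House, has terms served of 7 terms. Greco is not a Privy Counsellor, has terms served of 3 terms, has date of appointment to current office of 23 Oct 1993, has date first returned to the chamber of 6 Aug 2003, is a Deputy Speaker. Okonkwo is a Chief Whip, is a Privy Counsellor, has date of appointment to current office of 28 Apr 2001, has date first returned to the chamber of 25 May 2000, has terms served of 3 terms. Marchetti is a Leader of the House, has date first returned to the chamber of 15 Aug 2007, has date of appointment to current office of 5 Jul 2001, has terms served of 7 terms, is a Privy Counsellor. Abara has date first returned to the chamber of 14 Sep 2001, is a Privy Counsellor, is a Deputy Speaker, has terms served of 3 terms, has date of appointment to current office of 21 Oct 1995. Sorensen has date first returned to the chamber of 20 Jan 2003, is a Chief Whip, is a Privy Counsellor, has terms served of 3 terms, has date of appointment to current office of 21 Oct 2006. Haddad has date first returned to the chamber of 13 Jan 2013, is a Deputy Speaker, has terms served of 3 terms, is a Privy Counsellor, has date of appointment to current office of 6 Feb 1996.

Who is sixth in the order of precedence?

By parliamentary office: Greco, Lund, Abara and Haddad (Deputy Speaker); then Marchetti and Varga (Leader of the House); then Okonkwo and Sorensen (Chief Whip).
Greco, Lund, Abara and Haddad all have terms served 3 terms, so the next rule applies.
Among Greco, Lund, Abara and Haddad, by date of appointment to current office (earlier first): Greco (23 Oct 1993) before Lund (21 Nov 1993) before Abara (21 Oct 1995) before Haddad (6 Feb 1996).
Marchetti and Varga both have terms served 7 terms, so the next rule applies.
Among Marchetti and Varga, by date of appointment to current office (earlier first): Marchetti (5 Jul 2001) before Varga (1 Oct 2001).
Okonkwo and Sorensen both have terms served 3 terms, so the next rule applies.
Among Okonkwo and Sorensen, by date of appointment to current office (earlier first): Okonkwo (28 Apr 2001) before Sorensen (21 Oct 2006).
Order: Greco, Lund, Abara, Haddad, Marchetti, Varga, Okonkwo, Sorensen.

Varga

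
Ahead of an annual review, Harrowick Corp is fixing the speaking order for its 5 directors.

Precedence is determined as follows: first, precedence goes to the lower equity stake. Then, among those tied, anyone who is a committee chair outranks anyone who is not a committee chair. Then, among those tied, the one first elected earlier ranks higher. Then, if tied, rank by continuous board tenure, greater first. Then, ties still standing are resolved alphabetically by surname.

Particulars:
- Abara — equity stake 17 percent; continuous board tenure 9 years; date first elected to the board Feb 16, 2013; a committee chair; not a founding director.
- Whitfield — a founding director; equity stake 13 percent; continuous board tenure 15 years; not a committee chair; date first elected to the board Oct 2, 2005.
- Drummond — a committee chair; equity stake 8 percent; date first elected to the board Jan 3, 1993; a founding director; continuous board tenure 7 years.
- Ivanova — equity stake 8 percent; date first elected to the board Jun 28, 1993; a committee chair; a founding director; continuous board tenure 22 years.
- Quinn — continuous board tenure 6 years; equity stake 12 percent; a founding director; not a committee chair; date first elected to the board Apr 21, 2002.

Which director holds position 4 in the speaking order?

Whitfield

By equity stake (lower first): Drummond and Ivanova (both 8 percent); then Quinn (12 percent); then Whitfield (13 percent); then Abara (17 percent).
Drummond and Ivanova are each a committee chair, so the next rule applies.
Among Drummond and Ivanova, by date first elected to the board (earlier first): Drummond (Jan 3, 1993) before Ivanova (Jun 28, 1993).
Order: Drummond, Ivanova, Quinn, Whitfield, Abara.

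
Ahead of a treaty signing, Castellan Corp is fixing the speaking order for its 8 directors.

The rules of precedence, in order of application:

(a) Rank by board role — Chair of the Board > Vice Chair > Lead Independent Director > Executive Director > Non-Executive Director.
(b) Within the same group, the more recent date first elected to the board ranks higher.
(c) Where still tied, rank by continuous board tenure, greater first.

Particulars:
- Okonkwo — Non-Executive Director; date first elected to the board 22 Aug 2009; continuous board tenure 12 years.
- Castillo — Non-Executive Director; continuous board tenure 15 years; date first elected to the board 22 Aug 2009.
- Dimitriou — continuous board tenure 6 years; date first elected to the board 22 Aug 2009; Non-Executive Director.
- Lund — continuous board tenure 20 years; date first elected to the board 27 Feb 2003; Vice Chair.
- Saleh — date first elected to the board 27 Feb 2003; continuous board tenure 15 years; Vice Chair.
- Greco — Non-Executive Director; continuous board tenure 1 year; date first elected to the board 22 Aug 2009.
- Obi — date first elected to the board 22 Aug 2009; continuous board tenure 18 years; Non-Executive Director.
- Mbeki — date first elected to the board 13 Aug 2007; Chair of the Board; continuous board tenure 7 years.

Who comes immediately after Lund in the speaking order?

By board role: Mbeki (Chair of the Board); then Lund and Saleh (Vice Chair); then Obi, Castillo, Okonkwo, Dimitriou and Greco (Non-Executive Director).
Lund and Saleh both have date first elected to the board 27 Feb 2003, so the next rule applies.
Among Lund and Saleh, by continuous board tenure (higher first): Lund (20 years) before Saleh (15 years).
Obi, Castillo, Okonkwo, Dimitriou and Greco all have date first elected to the board 22 Aug 2009, so the next rule applies.
Among Obi, Castillo, Okonkwo, Dimitriou and Greco, by continuous board tenure (higher first): Obi (18 years) before Castillo (15 years) before Okonkwo (12 years) before Dimitriou (6 years) before Greco (1 year).
Order: Mbeki, Lund, Saleh, Obi, Castillo, Okonkwo, Dimitriou, Greco.

Saleh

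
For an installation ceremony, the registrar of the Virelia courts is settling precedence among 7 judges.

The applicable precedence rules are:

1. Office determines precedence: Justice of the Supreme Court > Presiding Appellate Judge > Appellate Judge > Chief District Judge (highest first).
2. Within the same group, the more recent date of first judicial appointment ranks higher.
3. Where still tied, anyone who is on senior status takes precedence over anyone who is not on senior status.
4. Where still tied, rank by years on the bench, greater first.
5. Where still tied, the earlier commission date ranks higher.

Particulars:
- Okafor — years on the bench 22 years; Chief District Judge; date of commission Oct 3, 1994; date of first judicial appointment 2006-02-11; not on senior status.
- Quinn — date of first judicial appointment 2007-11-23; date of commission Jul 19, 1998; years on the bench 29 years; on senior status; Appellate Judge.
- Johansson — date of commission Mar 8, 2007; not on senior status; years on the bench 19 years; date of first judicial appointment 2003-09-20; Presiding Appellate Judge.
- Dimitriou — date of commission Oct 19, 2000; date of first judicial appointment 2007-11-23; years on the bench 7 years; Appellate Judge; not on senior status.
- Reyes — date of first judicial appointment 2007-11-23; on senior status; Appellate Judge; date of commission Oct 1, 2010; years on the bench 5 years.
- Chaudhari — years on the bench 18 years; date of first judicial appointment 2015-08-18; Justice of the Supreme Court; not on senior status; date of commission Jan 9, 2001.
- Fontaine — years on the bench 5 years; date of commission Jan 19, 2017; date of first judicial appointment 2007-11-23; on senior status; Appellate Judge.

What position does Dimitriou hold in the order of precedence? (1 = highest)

6

By office: Chaudhari (Justice of the Supreme Court); then Johansson (Presiding Appellate Judge); then Quinn, Reyes, Fontaine and Dimitriou (Appellate Judge); then Okafor (Chief District Judge).
Quinn, Reyes, Fontaine and Dimitriou all have date of first judicial appointment 2007-11-23, so the next rule applies.
Among Quinn, Reyes, Fontaine and Dimitriou, on senior status before not on senior status: Quinn, Reyes and Fontaine (on senior status) before Dimitriou (not on senior status).
Among Quinn, Reyes and Fontaine, by years on the bench (higher first): Quinn (29 years) before Reyes and Fontaine (5 years).
Among Reyes and Fontaine, by date of commission (earlier first): Reyes (Oct 1, 2010) before Fontaine (Jan 19, 2017).
Order: Chaudhari, Johansson, Quinn, Reyes, Fontaine, Dimitriou, Okafor. So position 6.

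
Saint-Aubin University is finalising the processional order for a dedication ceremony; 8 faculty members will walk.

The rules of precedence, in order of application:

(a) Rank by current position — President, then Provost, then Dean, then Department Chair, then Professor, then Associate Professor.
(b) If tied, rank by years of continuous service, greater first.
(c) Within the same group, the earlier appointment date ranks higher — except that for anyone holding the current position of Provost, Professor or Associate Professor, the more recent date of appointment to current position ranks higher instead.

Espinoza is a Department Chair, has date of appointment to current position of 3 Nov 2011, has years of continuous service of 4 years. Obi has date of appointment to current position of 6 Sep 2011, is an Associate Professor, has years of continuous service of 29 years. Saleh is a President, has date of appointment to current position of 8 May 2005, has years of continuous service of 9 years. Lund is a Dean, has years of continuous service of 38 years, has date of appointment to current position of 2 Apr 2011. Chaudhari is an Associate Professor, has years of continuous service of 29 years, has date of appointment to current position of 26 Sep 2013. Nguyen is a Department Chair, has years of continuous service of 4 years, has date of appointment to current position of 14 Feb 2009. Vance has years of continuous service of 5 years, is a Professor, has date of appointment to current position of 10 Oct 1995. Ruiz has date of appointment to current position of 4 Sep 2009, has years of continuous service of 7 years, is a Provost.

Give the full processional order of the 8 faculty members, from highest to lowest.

Saleh, Ruiz, Lund, Nguyen, Espinoza, Vance, Chaudhari, Obi

By current position: Saleh (President); then Ruiz (Provost); then Lund (Dean); then Nguyen and Espinoza (Department Chair); then Vance (Professor); then Chaudhari and Obi (Associate Professor).
Nguyen and Espinoza both have years of continuous service 4 years, so the next rule applies.
Among Nguyen and Espinoza, by date of appointment to current position (earlier first): Nguyen (14 Feb 2009) before Espinoza (3 Nov 2011).
Chaudhari and Obi both have years of continuous service 29 years, so the next rule applies.
Among Chaudhari and Obi, by date of appointment to current position (later first) (reversed rule for this group): Chaudhari (26 Sep 2013) before Obi (6 Sep 2011).
Full order: Saleh, Ruiz, Lund, Nguyen, Espinoza, Vance, Chaudhari, Obi.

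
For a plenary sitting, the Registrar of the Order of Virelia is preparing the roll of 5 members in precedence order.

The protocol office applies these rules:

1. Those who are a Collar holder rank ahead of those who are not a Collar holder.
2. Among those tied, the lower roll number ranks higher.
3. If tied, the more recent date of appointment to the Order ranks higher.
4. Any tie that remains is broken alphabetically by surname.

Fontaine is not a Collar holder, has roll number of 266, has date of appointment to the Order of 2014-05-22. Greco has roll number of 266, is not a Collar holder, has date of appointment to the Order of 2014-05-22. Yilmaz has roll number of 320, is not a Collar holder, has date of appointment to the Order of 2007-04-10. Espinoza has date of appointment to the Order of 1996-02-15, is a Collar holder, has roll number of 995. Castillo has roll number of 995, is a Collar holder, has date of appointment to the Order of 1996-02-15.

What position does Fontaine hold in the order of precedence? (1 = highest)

By the first rule: Castillo and Espinoza (both a Collar holder); then Fontaine, Greco and Yilmaz (each not a Collar holder).
Castillo and Espinoza both have roll number 995, so the next rule applies.
Castillo and Espinoza both have date of appointment to the Order 1996-02-15, so the next rule applies.
Among Castillo and Espinoza, alphabetically by surname: Castillo before Espinoza.
Among Fontaine, Greco and Yilmaz, by roll number (lower first): Fontaine and Greco (266) before Yilmaz (320).
Fontaine and Greco both have date of appointment to the Order 2014-05-22, so the next rule applies.
Among Fontaine and Greco, alphabetically by surname: Fontaine before Greco.
Order: Castillo, Espinoza, Fontaine, Greco, Yilmaz. So position 3.

3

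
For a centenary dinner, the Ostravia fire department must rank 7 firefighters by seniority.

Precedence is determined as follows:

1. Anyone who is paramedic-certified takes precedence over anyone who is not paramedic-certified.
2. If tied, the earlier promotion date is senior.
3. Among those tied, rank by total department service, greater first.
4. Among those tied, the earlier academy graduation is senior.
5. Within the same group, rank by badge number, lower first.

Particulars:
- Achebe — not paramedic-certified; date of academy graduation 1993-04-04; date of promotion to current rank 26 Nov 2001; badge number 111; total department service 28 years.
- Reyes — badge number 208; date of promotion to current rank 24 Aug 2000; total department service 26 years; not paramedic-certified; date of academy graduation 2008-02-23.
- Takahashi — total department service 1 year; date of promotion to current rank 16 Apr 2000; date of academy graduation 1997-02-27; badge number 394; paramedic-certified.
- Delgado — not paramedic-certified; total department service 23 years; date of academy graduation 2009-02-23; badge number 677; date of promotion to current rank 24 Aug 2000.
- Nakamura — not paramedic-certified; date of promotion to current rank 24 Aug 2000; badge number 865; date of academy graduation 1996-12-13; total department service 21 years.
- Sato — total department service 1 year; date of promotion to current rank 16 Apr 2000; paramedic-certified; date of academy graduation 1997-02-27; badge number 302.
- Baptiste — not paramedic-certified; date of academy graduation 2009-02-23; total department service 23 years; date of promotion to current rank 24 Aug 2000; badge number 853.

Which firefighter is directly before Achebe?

By the first rule: Sato and Takahashi (both paramedic-certified); then Reyes, Delgado, Baptiste, Nakamura and Achebe (each not paramedic-certified).
Sato and Takahashi both have date of promotion to current rank 16 Apr 2000, so the next rule applies.
Sato and Takahashi both have total department service 1 year, so the next rule applies.
Sato and Takahashi both have date of academy graduation 1997-02-27, so the next rule applies.
Among Sato and Takahashi, by badge number (lower first): Sato (302) before Takahashi (394).
Among Reyes, Delgado, Baptiste, Nakamura and Achebe, by date of promotion to current rank (earlier first): Reyes, Delgado, Baptiste and Nakamura (24 Aug 2000) before Achebe (26 Nov 2001).
Among Reyes, Delgado, Baptiste and Nakamura, by total department service (higher first): Reyes (26 years) before Delgado and Baptiste (23 years) before Nakamura (21 years).
Delgado and Baptiste both have date of academy graduation 2009-02-23, so the next rule applies.
Among Delgado and Baptiste, by badge number (lower first): Delgado (677) before Baptiste (853).
Order: Sato, Takahashi, Reyes, Delgado, Baptiste, Nakamura, Achebe.

Nakamura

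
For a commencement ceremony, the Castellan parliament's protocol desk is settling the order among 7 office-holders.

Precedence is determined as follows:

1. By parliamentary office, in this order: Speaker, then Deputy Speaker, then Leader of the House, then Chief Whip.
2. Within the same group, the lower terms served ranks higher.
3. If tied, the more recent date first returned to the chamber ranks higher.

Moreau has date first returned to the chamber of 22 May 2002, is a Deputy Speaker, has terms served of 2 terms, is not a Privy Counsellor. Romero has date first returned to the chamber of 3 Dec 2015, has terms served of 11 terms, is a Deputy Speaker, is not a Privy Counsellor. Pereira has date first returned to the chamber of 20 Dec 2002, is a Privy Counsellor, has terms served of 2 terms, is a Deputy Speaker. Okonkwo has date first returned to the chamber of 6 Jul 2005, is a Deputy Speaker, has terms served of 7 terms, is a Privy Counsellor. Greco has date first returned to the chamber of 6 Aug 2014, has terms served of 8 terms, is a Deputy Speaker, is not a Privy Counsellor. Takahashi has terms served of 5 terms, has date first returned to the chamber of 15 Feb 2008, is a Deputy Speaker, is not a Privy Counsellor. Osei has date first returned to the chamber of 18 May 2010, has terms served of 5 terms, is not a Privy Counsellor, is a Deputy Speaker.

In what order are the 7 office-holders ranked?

By parliamentary office: Pereira, Moreau, Osei, Takahashi, Okonkwo, Greco and Romero (Deputy Speaker).
Among Pereira, Moreau, Osei, Takahashi, Okonkwo, Greco and Romero, by terms served (lower first): Pereira and Moreau (2 terms) before Osei and Takahashi (5 terms) before Okonkwo (7 terms) before Greco (8 terms) before Romero (11 terms).
Among Pereira and Moreau, by date first returned to the chamber (later first): Pereira (20 Dec 2002) before Moreau (22 May 2002).
Among Osei and Takahashi, by date first returned to the chamber (later first): Osei (18 May 2010) before Takahashi (15 Feb 2008).
Full order: Pereira, Moreau, Osei, Takahashi, Okonkwo, Greco, Romero.

Pereira, Moreau, Osei, Takahashi, Okonkwo, Greco, Romero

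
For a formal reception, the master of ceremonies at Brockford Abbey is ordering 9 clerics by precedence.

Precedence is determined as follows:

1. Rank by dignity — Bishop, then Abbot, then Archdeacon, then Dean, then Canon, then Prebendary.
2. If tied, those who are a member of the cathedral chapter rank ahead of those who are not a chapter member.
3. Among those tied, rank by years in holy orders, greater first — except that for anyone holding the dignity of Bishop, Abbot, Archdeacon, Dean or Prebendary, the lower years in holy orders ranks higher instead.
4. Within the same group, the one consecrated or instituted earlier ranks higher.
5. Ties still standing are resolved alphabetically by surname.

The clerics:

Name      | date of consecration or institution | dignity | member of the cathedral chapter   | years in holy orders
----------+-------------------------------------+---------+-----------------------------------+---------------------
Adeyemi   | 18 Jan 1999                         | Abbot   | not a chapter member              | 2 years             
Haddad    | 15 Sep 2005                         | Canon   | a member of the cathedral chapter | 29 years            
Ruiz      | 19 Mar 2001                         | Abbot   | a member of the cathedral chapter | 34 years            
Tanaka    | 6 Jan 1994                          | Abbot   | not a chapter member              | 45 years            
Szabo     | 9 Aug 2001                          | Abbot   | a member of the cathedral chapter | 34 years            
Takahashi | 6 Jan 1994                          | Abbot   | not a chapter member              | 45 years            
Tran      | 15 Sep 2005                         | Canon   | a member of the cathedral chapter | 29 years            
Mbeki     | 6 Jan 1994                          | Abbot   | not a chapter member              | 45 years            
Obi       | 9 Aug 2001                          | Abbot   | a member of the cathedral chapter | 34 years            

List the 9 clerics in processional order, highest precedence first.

By dignity: Ruiz, Obi, Szabo, Adeyemi, Mbeki, Takahashi and Tanaka (Abbot); then Haddad and Tran (Canon).
Among Ruiz, Obi, Szabo, Adeyemi, Mbeki, Takahashi and Tanaka, a member of the cathedral chapter before not a chapter member: Ruiz, Obi and Szabo (a member of the cathedral chapter) before Adeyemi, Mbeki, Takahashi and Tanaka (not a chapter member).
Ruiz, Obi and Szabo all have years in holy orders 34 years, so the next rule applies.
Among Ruiz, Obi and Szabo, by date of consecration or institution (earlier first): Ruiz (19 Mar 2001) before Obi and Szabo (9 Aug 2001).
Among Obi and Szabo, alphabetically by surname: Obi before Szabo.
Among Adeyemi, Mbeki, Takahashi and Tanaka, by years in holy orders (lower first) (reversed rule for this group): Adeyemi (2 years) before Mbeki, Takahashi and Tanaka (45 years).
Mbeki, Takahashi and Tanaka all have date of consecration or institution 6 Jan 1994, so the next rule applies.
Among Mbeki, Takahashi and Tanaka, alphabetically by surname: Mbeki before Takahashi before Tanaka.
Haddad and Tran are each a member of the cathedral chapter, so the next rule applies.
Haddad and Tran both have years in holy orders 29 years, so the next rule applies.
Haddad and Tran both have date of consecration or institution 15 Sep 2005, so the next rule applies.
Among Haddad and Tran, alphabetically by surname: Haddad before Tran.
Full order: Ruiz, Obi, Szabo, Adeyemi, Mbeki, Takahashi, Tanaka, Haddad, Tran.

Ruiz, Obi, Szabo, Adeyemi, Mbeki, Takahashi, Tanaka, Haddad, Tran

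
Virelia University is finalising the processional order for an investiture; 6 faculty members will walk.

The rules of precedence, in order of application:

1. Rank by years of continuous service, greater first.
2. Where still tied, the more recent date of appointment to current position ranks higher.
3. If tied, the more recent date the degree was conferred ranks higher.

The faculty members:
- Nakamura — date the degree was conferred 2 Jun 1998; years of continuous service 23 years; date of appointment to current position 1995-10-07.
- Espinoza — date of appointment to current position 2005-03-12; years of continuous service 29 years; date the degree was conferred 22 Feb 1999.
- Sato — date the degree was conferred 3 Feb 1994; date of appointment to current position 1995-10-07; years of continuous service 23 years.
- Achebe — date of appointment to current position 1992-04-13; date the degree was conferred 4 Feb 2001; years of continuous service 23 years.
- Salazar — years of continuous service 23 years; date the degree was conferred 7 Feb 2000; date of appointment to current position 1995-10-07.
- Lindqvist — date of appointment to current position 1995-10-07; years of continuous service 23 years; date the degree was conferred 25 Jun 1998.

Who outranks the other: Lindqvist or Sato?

By years of continuous service (higher first): Espinoza (29 years); then Salazar, Lindqvist, Nakamura, Sato and Achebe (each 23 years).
Among Salazar, Lindqvist, Nakamura, Sato and Achebe, by date of appointment to current position (later first): Salazar, Lindqvist, Nakamura and Sato (1995-10-07) before Achebe (1992-04-13).
Among Salazar, Lindqvist, Nakamura and Sato, by date the degree was conferred (later first): Salazar (7 Feb 2000) before Lindqvist (25 Jun 1998) before Nakamura (2 Jun 1998) before Sato (3 Feb 1994).
So Lindqvist takes precedence.

Lindqvist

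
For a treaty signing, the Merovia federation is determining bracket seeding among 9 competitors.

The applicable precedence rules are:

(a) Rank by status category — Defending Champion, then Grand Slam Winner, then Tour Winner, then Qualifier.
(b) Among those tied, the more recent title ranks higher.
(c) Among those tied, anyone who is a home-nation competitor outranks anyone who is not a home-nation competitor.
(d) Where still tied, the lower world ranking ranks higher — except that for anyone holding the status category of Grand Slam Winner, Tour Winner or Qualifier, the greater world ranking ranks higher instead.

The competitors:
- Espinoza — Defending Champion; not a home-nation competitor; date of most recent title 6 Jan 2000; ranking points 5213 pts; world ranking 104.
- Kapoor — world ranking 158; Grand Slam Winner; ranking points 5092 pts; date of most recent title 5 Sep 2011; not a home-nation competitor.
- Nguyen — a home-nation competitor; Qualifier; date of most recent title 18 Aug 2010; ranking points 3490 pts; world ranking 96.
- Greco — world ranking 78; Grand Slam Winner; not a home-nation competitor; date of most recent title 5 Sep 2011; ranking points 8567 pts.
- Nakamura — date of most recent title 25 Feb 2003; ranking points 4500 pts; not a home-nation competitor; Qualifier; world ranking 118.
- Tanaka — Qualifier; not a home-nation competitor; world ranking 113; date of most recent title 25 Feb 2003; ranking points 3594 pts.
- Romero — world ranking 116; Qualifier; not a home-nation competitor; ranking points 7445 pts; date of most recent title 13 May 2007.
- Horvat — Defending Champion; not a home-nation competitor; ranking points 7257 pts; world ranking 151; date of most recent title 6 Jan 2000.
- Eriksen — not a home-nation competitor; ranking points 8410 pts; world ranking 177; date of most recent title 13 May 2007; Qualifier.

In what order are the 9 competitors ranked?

Espinoza, Horvat, Kapoor, Greco, Nguyen, Eriksen, Romero, Nakamura, Tanaka

By status category: Espinoza and Horvat (Defending Champion); then Kapoor and Greco (Grand Slam Winner); then Nguyen, Eriksen, Romero, Nakamura and Tanaka (Qualifier).
Espinoza and Horvat both have date of most recent title 6 Jan 2000, so the next rule applies.
Espinoza and Horvat are each not a home-nation competitor, so the next rule applies.
Among Espinoza and Horvat, by world ranking (lower first): Espinoza (104) before Horvat (151).
Kapoor and Greco both have date of most recent title 5 Sep 2011, so the next rule applies.
Kapoor and Greco are each not a home-nation competitor, so the next rule applies.
Among Kapoor and Greco, by world ranking (higher first) (reversed rule for this group): Kapoor (158) before Greco (78).
Among Nguyen, Eriksen, Romero, Nakamura and Tanaka, by date of most recent title (later first): Nguyen (18 Aug 2010) before Eriksen and Romero (13 May 2007) before Nakamura and Tanaka (25 Feb 2003).
Eriksen and Romero are each not a home-nation competitor, so the next rule applies.
Among Eriksen and Romero, by world ranking (higher first) (reversed rule for this group): Eriksen (177) before Romero (116).
Nakamura and Tanaka are each not a home-nation competitor, so the next rule applies.
Among Nakamura and Tanaka, by world ranking (higher first) (reversed rule for this group): Nakamura (118) before Tanaka (113).
Full order: Espinoza, Horvat, Kapoor, Greco, Nguyen, Eriksen, Romero, Nakamura, Tanaka.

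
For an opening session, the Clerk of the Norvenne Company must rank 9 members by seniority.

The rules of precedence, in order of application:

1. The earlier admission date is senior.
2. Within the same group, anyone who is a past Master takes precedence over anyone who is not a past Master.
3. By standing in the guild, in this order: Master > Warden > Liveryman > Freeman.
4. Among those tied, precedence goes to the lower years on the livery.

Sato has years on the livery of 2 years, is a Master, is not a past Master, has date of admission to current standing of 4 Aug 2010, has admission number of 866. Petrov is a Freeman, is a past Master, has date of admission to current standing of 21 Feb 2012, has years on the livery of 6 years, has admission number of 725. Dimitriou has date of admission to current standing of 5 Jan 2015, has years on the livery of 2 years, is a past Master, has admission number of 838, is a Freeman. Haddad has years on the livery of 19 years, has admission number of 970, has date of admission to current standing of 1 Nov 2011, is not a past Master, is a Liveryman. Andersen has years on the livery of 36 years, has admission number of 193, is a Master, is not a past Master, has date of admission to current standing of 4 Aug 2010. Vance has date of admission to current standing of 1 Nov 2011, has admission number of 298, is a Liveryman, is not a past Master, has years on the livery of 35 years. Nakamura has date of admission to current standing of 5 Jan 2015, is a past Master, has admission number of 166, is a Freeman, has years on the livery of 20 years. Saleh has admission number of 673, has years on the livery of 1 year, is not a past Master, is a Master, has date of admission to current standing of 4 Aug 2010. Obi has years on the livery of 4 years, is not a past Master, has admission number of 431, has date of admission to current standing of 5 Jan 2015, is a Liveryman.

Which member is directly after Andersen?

By date of admission to current standing (earlier first): Saleh, Sato and Andersen (each 4 Aug 2010); then Haddad and Vance (both 1 Nov 2011); then Petrov (21 Feb 2012); then Dimitriou, Nakamura and Obi (each 5 Jan 2015).
Saleh, Sato and Andersen are each not a past Master, so the next rule applies.
Saleh, Sato and Andersen are each Master, so the next rule applies.
Among Saleh, Sato and Andersen, by years on the livery (lower first): Saleh (1 year) before Sato (2 years) before Andersen (36 years).
Haddad and Vance are each not a past Master, so the next rule applies.
Haddad and Vance are each Liveryman, so the next rule applies.
Among Haddad and Vance, by years on the livery (lower first): Haddad (19 years) before Vance (35 years).
Among Dimitriou, Nakamura and Obi, a past Master before not a past Master: Dimitriou and Nakamura (a past Master) before Obi (not a past Master).
Dimitriou and Nakamura are each Freeman, so the next rule applies.
Among Dimitriou and Nakamura, by years on the livery (lower first): Dimitriou (2 years) before Nakamura (20 years).
Order: Saleh, Sato, Andersen, Haddad, Vance, Petrov, Dimitriou, Nakamura, Obi.

Haddad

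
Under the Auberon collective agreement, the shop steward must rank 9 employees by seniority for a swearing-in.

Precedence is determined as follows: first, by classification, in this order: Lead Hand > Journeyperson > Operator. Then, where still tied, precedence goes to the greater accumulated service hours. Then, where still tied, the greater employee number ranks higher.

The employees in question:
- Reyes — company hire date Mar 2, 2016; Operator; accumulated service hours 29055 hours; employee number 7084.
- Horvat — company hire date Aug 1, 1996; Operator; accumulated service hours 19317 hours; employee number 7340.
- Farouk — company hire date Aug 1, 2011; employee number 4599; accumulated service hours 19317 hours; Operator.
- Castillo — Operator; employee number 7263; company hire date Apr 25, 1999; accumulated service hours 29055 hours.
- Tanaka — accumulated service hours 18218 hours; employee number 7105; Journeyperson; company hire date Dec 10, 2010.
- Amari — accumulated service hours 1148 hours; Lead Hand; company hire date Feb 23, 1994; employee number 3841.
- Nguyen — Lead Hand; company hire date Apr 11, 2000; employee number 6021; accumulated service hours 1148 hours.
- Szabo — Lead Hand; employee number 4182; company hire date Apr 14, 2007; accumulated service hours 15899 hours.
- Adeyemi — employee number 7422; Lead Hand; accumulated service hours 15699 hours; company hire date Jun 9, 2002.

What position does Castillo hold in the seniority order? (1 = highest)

By classification: Szabo, Adeyemi, Nguyen and Amari (Lead Hand); then Tanaka (Journeyperson); then Castillo, Reyes, Horvat and Farouk (Operator).
Among Szabo, Adeyemi, Nguyen and Amari, by accumulated service hours (higher first): Szabo (15899 hours) before Adeyemi (15699 hours) before Nguyen and Amari (1148 hours).
Among Nguyen and Amari, by employee number (higher first): Nguyen (6021) before Amari (3841).
Among Castillo, Reyes, Horvat and Farouk, by accumulated service hours (higher first): Castillo and Reyes (29055 hours) before Horvat and Farouk (19317 hours).
Among Castillo and Reyes, by employee number (higher first): Castillo (7263) before Reyes (7084).
Among Horvat and Farouk, by employee number (higher first): Horvat (7340) before Farouk (4599).
Order: Szabo, Adeyemi, Nguyen, Amari, Tanaka, Castillo, Reyes, Horvat, Farouk. So position 6.

6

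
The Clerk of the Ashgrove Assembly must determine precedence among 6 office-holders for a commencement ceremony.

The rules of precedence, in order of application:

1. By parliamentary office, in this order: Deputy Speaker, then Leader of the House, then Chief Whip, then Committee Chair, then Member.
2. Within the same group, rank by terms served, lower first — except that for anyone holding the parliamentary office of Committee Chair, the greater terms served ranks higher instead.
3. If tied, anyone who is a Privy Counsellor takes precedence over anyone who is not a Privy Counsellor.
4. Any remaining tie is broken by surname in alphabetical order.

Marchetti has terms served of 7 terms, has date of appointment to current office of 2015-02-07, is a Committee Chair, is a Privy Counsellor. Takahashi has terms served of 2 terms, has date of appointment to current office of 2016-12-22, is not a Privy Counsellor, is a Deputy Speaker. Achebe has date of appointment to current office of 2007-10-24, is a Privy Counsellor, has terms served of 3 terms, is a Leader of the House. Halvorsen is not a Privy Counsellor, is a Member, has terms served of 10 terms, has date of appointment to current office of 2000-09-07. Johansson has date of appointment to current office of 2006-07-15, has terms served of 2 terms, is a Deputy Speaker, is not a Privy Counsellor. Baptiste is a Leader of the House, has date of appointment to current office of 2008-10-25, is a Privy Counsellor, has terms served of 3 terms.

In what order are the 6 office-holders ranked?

Johansson, Takahashi, Achebe, Baptiste, Marchetti, Halvorsen

By parliamentary office: Johansson and Takahashi (Deputy Speaker); then Achebe and Baptiste (Leader of the House); then Marchetti (Committee Chair); then Halvorsen (Member).
Johansson and Takahashi both have terms served 2 terms, so the next rule applies.
Johansson and Takahashi are each not a Privy Counsellor, so the next rule applies.
Among Johansson and Takahashi, alphabetically by surname: Johansson before Takahashi.
Achebe and Baptiste both have terms served 3 terms, so the next rule applies.
Achebe and Baptiste are each a Privy Counsellor, so the next rule applies.
Among Achebe and Baptiste, alphabetically by surname: Achebe before Baptiste.
Full order: Johansson, Takahashi, Achebe, Baptiste, Marchetti, Halvorsen.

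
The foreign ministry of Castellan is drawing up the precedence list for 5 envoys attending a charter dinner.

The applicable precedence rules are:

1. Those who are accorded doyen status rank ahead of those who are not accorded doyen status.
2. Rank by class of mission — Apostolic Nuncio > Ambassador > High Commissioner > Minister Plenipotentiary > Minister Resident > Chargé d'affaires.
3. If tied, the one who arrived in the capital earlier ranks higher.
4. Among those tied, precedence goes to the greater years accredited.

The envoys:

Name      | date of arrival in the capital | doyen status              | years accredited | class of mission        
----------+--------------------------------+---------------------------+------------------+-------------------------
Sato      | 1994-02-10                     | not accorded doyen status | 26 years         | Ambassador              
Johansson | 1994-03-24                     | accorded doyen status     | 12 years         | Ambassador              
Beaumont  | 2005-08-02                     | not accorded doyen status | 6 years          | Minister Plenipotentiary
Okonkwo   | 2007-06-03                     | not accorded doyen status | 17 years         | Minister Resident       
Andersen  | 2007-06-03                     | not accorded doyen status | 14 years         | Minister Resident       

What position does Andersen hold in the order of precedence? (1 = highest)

5

By the first rule: Johansson (accorded doyen status); then Sato, Beaumont, Okonkwo and Andersen (each not accorded doyen status).
Among Sato, Beaumont, Okonkwo and Andersen, by class of mission: Sato (Ambassador) before Beaumont (Minister Plenipotentiary) before Okonkwo and Andersen (Minister Resident).
Okonkwo and Andersen both have date of arrival in the capital 2007-06-03, so the next rule applies.
Among Okonkwo and Andersen, by years accredited (higher first): Okonkwo (17 years) before Andersen (14 years).
Order: Johansson, Sato, Beaumont, Okonkwo, Andersen. So position 5.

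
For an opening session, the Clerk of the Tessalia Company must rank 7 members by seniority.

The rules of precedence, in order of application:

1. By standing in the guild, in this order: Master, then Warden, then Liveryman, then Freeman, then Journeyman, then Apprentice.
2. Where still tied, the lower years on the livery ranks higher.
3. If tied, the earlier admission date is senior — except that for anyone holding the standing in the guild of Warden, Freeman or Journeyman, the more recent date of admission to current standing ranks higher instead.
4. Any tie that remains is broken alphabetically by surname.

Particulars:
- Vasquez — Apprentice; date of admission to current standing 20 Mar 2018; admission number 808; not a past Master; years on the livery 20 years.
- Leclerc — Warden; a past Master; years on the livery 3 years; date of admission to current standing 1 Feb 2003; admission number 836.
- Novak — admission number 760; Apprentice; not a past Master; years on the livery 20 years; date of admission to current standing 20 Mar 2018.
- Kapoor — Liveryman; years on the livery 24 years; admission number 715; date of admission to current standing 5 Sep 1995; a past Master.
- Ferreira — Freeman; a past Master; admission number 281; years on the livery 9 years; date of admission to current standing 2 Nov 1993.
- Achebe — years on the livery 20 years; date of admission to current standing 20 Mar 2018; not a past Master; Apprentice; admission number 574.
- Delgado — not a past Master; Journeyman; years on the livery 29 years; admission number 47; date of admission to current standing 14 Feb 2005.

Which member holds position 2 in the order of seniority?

By standing in the guild: Leclerc (Warden); then Kapoor (Liveryman); then Ferreira (Freeman); then Delgado (Journeyman); then Achebe, Novak and Vasquez (Apprentice).
Achebe, Novak and Vasquez all have years on the livery 20 years, so the next rule applies.
Achebe, Novak and Vasquez all have date of admission to current standing 20 Mar 2018, so the next rule applies.
Among Achebe, Novak and Vasquez, alphabetically by surname: Achebe before Novak before Vasquez.
Order: Leclerc, Kapoor, Ferreira, Delgado, Achebe, Novak, Vasquez.

Kapoor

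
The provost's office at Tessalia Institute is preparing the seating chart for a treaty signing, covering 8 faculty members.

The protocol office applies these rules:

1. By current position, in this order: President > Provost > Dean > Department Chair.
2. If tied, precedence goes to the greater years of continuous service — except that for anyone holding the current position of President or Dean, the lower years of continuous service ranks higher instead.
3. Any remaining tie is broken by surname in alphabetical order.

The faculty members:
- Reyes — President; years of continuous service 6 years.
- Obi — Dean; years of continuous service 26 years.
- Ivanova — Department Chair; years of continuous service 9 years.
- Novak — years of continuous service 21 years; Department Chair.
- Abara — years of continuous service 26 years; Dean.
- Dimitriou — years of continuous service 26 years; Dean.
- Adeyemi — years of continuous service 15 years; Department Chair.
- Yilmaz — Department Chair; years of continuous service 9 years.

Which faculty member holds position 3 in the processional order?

Dimitriou

By current position: Reyes (President); then Abara, Dimitriou and Obi (Dean); then Novak, Adeyemi, Ivanova and Yilmaz (Department Chair).
Abara, Dimitriou and Obi all have years of continuous service 26 years, so the next rule applies.
Among Abara, Dimitriou and Obi, alphabetically by surname: Abara before Dimitriou before Obi.
Among Novak, Adeyemi, Ivanova and Yilmaz, by years of continuous service (higher first): Novak (21 years) before Adeyemi (15 years) before Ivanova and Yilmaz (9 years).
Among Ivanova and Yilmaz, alphabetically by surname: Ivanova before Yilmaz.
Order: Reyes, Abara, Dimitriou, Obi, Novak, Adeyemi, Ivanova, Yilmaz.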